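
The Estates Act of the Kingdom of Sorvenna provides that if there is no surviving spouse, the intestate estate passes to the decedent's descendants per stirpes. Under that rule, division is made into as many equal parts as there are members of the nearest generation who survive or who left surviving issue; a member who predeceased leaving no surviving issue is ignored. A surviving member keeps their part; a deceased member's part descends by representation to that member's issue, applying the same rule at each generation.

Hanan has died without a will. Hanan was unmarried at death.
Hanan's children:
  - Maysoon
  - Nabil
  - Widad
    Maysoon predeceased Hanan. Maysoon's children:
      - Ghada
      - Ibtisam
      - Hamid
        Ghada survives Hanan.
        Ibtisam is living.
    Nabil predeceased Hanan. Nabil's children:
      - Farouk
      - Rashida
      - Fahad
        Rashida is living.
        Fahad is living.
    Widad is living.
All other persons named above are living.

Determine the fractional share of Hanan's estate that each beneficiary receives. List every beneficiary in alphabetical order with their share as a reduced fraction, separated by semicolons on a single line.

There is no surviving spouse, so the entire estate passes to Hanan's descendants per stirpes.
The estate is divided into 3 equal shares of 1/3 among Maysoon, Nabil, Widad.
Maysoon predeceased; the 1/3 allotted to Maysoon's branch passes to Maysoon's issue by representation.
The 1/3 is divided into 3 equal shares of 1/9 among Ghada, Ibtisam, Hamid.
Ghada is living and takes 1/9.
Ibtisam is living and takes 1/9.
Hamid is living and takes 1/9.
Nabil predeceased; the 1/3 allotted to Nabil's branch passes to Nabil's issue by representation.
The 1/3 is divided into 3 equal shares of 1/9 among Farouk, Rashida, Fahad.
Farouk is living and takes 1/9.
Rashida is living and takes 1/9.
Fahad is living and takes 1/9.
Widad is living and takes 1/3.

Fahad 1/9; Farouk 1/9; Ghada 1/9; Hamid 1/9; Ibtisam 1/9; Rashida 1/9; Widad 1/3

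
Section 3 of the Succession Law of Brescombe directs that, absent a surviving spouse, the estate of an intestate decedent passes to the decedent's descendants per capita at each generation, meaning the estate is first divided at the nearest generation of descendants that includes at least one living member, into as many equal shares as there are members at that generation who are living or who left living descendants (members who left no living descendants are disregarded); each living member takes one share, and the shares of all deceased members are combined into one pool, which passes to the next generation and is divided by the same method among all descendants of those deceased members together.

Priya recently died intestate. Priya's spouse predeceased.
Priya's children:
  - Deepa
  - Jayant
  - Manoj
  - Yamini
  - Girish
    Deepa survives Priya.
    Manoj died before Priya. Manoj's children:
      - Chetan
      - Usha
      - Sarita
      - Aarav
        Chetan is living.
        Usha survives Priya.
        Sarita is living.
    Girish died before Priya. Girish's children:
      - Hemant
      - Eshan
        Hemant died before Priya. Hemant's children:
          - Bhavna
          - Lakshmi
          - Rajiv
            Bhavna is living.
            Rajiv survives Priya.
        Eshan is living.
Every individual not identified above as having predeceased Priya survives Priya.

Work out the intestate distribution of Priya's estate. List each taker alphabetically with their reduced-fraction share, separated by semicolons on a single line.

Aarav 1/15; Bhavna 1/45; Chetan 1/15; Deepa 1/5; Eshan 1/15; Jayant 1/5; Lakshmi 1/45; Rajiv 1/45; Sarita 1/15; Usha 1/15; Yamini 1/5

There is no surviving spouse, so the entire estate passes to Priya's descendants per capita at each generation.
At generation 1 (Deepa, Jayant, Manoj, Yamini, Girish) there are 5 shares of (1)/5 = 1/5 each.
Living: Deepa, Jayant, and Yamini — each takes 1/5.
Deceased: Manoj and Girish. Their combined 2/5 is pooled and carried to generation 2.
At generation 2 (Chetan, Usha, Sarita, Aarav, Hemant, Eshan) there are 6 shares of (2/5)/6 = 1/15 each.
Living: Chetan, Usha, Sarita, Aarav, and Eshan — each takes 1/15.
Deceased: Hemant. That 1/15 share is carried to generation 3.
At generation 3 (Bhavna, Lakshmi, Rajiv) there are 3 shares of (1/15)/3 = 1/45 each.
Living: Bhavna, Lakshmi, and Rajiv — each takes 1/45.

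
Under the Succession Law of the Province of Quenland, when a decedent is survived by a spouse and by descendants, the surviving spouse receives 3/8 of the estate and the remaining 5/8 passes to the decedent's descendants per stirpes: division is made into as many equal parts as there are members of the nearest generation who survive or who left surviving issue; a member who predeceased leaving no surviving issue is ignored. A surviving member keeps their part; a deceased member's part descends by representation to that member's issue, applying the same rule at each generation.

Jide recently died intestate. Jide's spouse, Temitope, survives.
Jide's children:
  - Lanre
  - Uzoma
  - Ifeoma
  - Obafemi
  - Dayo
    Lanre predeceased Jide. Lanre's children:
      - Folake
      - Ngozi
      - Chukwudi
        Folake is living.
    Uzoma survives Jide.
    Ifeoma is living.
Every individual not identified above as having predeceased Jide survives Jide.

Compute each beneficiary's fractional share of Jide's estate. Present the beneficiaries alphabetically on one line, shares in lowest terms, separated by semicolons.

Temitope, as surviving spouse, takes 3/8.
The remaining 5/8 passes to Jide's descendants per stirpes.
The 5/8 is divided into 5 equal shares of 1/8 among Lanre, Uzoma, Ifeoma, Obafemi, Dayo.
Lanre predeceased; the 1/8 allotted to Lanre's branch passes to Lanre's issue by representation.
The 1/8 is divided into 3 equal shares of 1/24 among Folake, Ngozi, Chukwudi.
Folake is living and takes 1/24.
Ngozi is living and takes 1/24.
Chukwudi is living and takes 1/24.
Uzoma is living and takes 1/8.
Ifeoma is living and takes 1/8.
Obafemi is living and takes 1/8.
Dayo is living and takes 1/8.

Chukwudi 1/24; Dayo 1/8; Folake 1/24; Ifeoma 1/8; Ngozi 1/24; Obafemi 1/8; Temitope 3/8; Uzoma 1/8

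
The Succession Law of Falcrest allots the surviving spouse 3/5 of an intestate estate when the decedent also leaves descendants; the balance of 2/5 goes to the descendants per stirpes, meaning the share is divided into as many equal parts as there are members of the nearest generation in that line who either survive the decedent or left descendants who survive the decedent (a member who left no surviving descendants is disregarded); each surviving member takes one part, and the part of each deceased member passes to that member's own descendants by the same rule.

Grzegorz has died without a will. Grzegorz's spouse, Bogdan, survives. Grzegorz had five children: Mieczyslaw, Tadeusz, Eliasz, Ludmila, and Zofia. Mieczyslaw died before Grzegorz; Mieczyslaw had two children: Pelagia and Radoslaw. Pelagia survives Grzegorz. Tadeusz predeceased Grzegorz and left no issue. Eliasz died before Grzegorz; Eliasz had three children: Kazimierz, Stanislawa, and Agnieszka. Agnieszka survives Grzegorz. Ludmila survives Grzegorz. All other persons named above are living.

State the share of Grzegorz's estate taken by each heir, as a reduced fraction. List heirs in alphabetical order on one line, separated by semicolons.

Agnieszka 1/30; Bogdan 3/5; Kazimierz 1/30; Ludmila 1/10; Pelagia 1/20; Radoslaw 1/20; Stanislawa 1/30; Zofia 1/10

Bogdan, as surviving spouse, takes 3/5.
The remaining 2/5 passes to Grzegorz's descendants per stirpes.
Tadeusz left no surviving issue, so that branch lapses and is disregarded.
The 2/5 is divided into 4 equal shares of 1/10 among Mieczyslaw, Eliasz, Ludmila, Zofia.
Mieczyslaw predeceased; the 1/10 allotted to Mieczyslaw's branch passes to Mieczyslaw's issue by representation.
The 1/10 is divided into 2 equal shares of 1/20 among Pelagia, Radoslaw.
Pelagia is living and takes 1/20.
Radoslaw is living and takes 1/20.
Eliasz predeceased; the 1/10 allotted to Eliasz's branch passes to Eliasz's issue by representation.
The 1/10 is divided into 3 equal shares of 1/30 among Kazimierz, Stanislawa, Agnieszka.
Kazimierz is living and takes 1/30.
Stanislawa is living and takes 1/30.
Agnieszka is living and takes 1/30.
Ludmila is living and takes 1/10.
Zofia is living and takes 1/10.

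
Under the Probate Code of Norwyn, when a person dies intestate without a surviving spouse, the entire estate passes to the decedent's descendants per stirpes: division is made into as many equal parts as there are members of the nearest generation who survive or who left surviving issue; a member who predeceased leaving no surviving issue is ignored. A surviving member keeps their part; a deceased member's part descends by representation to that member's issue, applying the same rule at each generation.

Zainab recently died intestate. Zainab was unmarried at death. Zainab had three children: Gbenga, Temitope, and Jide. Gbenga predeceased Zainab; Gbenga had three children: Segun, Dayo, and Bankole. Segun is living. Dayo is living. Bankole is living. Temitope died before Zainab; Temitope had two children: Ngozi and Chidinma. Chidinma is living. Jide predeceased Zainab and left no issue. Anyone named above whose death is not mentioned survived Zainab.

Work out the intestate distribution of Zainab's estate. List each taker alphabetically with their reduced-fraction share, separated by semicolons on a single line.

There is no surviving spouse, so the entire estate passes to Zainab's descendants per stirpes.
Jide left no surviving issue, so that branch lapses and is disregarded.
The estate is divided into 2 equal shares of 1/2 among Gbenga, Temitope.
Gbenga predeceased; the 1/2 allotted to Gbenga's branch passes to Gbenga's issue by representation.
The 1/2 is divided into 3 equal shares of 1/6 among Segun, Dayo, Bankole.
Segun is living and takes 1/6.
Dayo is living and takes 1/6.
Bankole is living and takes 1/6.
Temitope predeceased; the 1/2 allotted to Temitope's branch passes to Temitope's issue by representation.
The 1/2 is divided into 2 equal shares of 1/4 among Ngozi, Chidinma.
Ngozi is living and takes 1/4.
Chidinma is living and takes 1/4.

Bankole 1/6; Chidinma 1/4; Dayo 1/6; Ngozi 1/4; Segun 1/6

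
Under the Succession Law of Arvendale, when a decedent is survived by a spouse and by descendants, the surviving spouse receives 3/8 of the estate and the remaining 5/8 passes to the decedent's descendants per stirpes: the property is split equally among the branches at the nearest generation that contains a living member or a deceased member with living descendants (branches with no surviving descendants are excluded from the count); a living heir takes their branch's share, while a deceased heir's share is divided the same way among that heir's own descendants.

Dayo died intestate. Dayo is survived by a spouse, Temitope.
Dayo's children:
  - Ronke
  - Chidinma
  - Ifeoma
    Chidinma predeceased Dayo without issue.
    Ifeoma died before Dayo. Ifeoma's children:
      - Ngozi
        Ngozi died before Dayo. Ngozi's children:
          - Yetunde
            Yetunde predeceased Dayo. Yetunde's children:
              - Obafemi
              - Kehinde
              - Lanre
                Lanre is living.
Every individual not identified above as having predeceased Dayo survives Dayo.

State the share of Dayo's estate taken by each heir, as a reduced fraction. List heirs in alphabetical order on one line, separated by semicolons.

Kehinde 5/48; Lanre 5/48; Obafemi 5/48; Ronke 5/16; Temitope 3/8

Temitope, as surviving spouse, takes 3/8.
The remaining 5/8 passes to Dayo's descendants per stirpes.
Chidinma left no surviving issue, so that branch lapses and is disregarded.
The 5/8 is divided into 2 equal shares of 5/16 among Ronke, Ifeoma.
Ronke is living and takes 5/16.
Ifeoma predeceased; the 5/16 allotted to Ifeoma's branch passes to Ifeoma's issue by representation.
Ngozi's line is the sole branch at this level, so the full 5/16 passes to Ngozi's issue by representation.
Yetunde's line is the sole branch at this level, so the full 5/16 passes to Yetunde's issue by representation.
The 5/16 is divided into 3 equal shares of 5/48 among Obafemi, Kehinde, Lanre.
Obafemi is living and takes 5/48.
Kehinde is living and takes 5/48.
Lanre is living and takes 5/48.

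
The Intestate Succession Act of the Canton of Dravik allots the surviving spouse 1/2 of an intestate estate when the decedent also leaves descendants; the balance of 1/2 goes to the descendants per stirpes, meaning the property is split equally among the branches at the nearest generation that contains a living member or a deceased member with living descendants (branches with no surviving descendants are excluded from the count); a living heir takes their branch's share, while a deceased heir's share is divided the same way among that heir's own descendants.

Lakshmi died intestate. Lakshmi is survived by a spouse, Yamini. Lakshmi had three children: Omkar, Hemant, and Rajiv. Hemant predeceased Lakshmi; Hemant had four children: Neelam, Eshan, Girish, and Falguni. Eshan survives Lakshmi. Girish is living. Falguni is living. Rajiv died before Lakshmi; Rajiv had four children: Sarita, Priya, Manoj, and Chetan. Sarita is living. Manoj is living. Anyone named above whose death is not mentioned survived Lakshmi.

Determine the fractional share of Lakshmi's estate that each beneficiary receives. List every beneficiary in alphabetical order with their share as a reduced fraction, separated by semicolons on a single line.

Yamini, as surviving spouse, takes 1/2.
The remaining 1/2 passes to Lakshmi's descendants per stirpes.
The 1/2 is divided into 3 equal shares of 1/6 among Omkar, Hemant, Rajiv.
Omkar is living and takes 1/6.
Hemant predeceased; the 1/6 allotted to Hemant's branch passes to Hemant's issue by representation.
The 1/6 is divided into 4 equal shares of 1/24 among Neelam, Eshan, Girish, Falguni.
Neelam is living and takes 1/24.
Eshan is living and takes 1/24.
Girish is living and takes 1/24.
Falguni is living and takes 1/24.
Rajiv predeceased; the 1/6 allotted to Rajiv's branch passes to Rajiv's issue by representation.
The 1/6 is divided into 4 equal shares of 1/24 among Sarita, Priya, Manoj, Chetan.
Sarita is living and takes 1/24.
Priya is living and takes 1/24.
Manoj is living and takes 1/24.
Chetan is living and takes 1/24.

Chetan 1/24; Eshan 1/24; Falguni 1/24; Girish 1/24; Manoj 1/24; Neelam 1/24; Omkar 1/6; Priya 1/24; Sarita 1/24; Yamini 1/2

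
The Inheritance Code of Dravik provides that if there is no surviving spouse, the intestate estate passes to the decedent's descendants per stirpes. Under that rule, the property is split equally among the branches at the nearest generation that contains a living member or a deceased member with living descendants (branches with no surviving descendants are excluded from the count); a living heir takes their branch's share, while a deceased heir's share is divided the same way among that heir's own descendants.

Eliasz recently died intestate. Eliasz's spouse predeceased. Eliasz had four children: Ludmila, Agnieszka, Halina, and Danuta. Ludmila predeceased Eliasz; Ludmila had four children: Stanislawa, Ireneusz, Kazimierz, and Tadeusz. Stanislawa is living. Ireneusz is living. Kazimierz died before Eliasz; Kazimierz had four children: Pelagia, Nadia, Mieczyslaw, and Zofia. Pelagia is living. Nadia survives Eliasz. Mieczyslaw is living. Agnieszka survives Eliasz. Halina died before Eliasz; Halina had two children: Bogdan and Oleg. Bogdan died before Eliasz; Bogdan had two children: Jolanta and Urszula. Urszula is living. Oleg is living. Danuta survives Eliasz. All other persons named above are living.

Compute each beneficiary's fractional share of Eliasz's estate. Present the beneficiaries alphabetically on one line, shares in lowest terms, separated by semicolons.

Agnieszka 1/4; Danuta 1/4; Ireneusz 1/16; Jolanta 1/16; Mieczyslaw 1/64; Nadia 1/64; Oleg 1/8; Pelagia 1/64; Stanislawa 1/16; Tadeusz 1/16; Urszula 1/16; Zofia 1/64

There is no surviving spouse, so the entire estate passes to Eliasz's descendants per stirpes.
The estate is divided into 4 equal shares of 1/4 among Ludmila, Agnieszka, Halina, Danuta.
Ludmila predeceased; the 1/4 allotted to Ludmila's branch passes to Ludmila's issue by representation.
The 1/4 is divided into 4 equal shares of 1/16 among Stanislawa, Ireneusz, Kazimierz, Tadeusz.
Stanislawa is living and takes 1/16.
Ireneusz is living and takes 1/16.
Kazimierz predeceased; the 1/16 allotted to Kazimierz's branch passes to Kazimierz's issue by representation.
The 1/16 is divided into 4 equal shares of 1/64 among Pelagia, Nadia, Mieczyslaw, Zofia.
Pelagia is living and takes 1/64.
Nadia is living and takes 1/64.
Mieczyslaw is living and takes 1/64.
Zofia is living and takes 1/64.
Tadeusz is living and takes 1/16.
Agnieszka is living and takes 1/4.
Halina predeceased; the 1/4 allotted to Halina's branch passes to Halina's issue by representation.
The 1/4 is divided into 2 equal shares of 1/8 among Bogdan, Oleg.
Bogdan predeceased; the 1/8 allotted to Bogdan's branch passes to Bogdan's issue by representation.
The 1/8 is divided into 2 equal shares of 1/16 among Jolanta, Urszula.
Jolanta is living and takes 1/16.
Urszula is living and takes 1/16.
Oleg is living and takes 1/8.
Danuta is living and takes 1/4.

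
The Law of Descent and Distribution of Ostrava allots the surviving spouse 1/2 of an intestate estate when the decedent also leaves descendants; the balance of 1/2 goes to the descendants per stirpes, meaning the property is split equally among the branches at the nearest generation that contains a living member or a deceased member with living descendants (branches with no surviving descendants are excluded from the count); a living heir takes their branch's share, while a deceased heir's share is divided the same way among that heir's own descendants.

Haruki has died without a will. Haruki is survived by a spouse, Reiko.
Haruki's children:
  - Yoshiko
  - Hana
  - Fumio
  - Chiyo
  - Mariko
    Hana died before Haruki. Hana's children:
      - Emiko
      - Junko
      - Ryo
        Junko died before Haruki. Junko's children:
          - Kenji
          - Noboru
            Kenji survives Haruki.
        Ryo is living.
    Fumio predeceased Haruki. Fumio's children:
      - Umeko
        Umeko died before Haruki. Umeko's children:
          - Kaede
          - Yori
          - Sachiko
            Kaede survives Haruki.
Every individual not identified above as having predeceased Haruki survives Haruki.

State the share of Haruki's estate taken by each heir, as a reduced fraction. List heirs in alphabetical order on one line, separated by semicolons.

Chiyo 1/10; Emiko 1/30; Kaede 1/30; Kenji 1/60; Mariko 1/10; Noboru 1/60; Reiko 1/2; Ryo 1/30; Sachiko 1/30; Yori 1/30; Yoshiko 1/10

Reiko, as surviving spouse, takes 1/2.
The remaining 1/2 passes to Haruki's descendants per stirpes.
The 1/2 is divided into 5 equal shares of 1/10 among Yoshiko, Hana, Fumio, Chiyo, Mariko.
Yoshiko is living and takes 1/10.
Hana predeceased; the 1/10 allotted to Hana's branch passes to Hana's issue by representation.
The 1/10 is divided into 3 equal shares of 1/30 among Emiko, Junko, Ryo.
Emiko is living and takes 1/30.
Junko predeceased; the 1/30 allotted to Junko's branch passes to Junko's issue by representation.
The 1/30 is divided into 2 equal shares of 1/60 among Kenji, Noboru.
Kenji is living and takes 1/60.
Noboru is living and takes 1/60.
Ryo is living and takes 1/30.
Fumio predeceased; the 1/10 allotted to Fumio's branch passes to Fumio's issue by representation.
Umeko's line is the sole branch at this level, so the full 1/10 passes to Umeko's issue by representation.
The 1/10 is divided into 3 equal shares of 1/30 among Kaede, Yori, Sachiko.
Kaede is living and takes 1/30.
Yori is living and takes 1/30.
Sachiko is living and takes 1/30.
Chiyo is living and takes 1/10.
Mariko is living and takes 1/10.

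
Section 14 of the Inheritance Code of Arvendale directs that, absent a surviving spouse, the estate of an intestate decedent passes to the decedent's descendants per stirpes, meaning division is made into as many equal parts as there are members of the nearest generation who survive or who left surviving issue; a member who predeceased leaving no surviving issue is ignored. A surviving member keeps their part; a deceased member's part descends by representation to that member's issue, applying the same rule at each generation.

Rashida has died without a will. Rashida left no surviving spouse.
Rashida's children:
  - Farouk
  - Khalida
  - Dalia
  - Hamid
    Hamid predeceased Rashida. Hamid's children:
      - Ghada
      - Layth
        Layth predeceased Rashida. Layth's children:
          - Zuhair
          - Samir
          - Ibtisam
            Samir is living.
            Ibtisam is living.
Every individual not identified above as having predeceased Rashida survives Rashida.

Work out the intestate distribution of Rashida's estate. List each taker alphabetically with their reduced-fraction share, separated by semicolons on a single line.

Dalia 1/4; Farouk 1/4; Ghada 1/8; Ibtisam 1/24; Khalida 1/4; Samir 1/24; Zuhair 1/24

There is no surviving spouse, so the entire estate passes to Rashida's descendants per stirpes.
The estate is divided into 4 equal shares of 1/4 among Farouk, Khalida, Dalia, Hamid.
Farouk is living and takes 1/4.
Khalida is living and takes 1/4.
Dalia is living and takes 1/4.
Hamid predeceased; the 1/4 allotted to Hamid's branch passes to Hamid's issue by representation.
The 1/4 is divided into 2 equal shares of 1/8 among Ghada, Layth.
Ghada is living and takes 1/8.
Layth predeceased; the 1/8 allotted to Layth's branch passes to Layth's issue by representation.
The 1/8 is divided into 3 equal shares of 1/24 among Zuhair, Samir, Ibtisam.
Zuhair is living and takes 1/24.
Samir is living and takes 1/24.
Ibtisam is living and takes 1/24.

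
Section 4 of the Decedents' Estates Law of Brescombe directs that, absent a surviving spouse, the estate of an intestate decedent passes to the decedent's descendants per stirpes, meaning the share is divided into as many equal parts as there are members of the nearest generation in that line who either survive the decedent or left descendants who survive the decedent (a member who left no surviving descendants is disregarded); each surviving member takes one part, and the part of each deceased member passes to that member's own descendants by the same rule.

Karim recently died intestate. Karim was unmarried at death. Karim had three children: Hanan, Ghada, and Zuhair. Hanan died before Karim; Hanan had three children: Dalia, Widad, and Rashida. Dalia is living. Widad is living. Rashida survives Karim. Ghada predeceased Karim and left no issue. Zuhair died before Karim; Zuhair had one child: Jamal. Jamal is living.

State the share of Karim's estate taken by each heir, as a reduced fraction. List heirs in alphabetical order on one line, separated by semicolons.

There is no surviving spouse, so the entire estate passes to Karim's descendants per stirpes.
Ghada left no surviving issue, so that branch lapses and is disregarded.
The estate is divided into 2 equal shares of 1/2 among Hanan, Zuhair.
Hanan predeceased; the 1/2 allotted to Hanan's branch passes to Hanan's issue by representation.
The 1/2 is divided into 3 equal shares of 1/6 among Dalia, Widad, Rashida.
Dalia is living and takes 1/6.
Widad is living and takes 1/6.
Rashida is living and takes 1/6.
Zuhair predeceased; the 1/2 allotted to Zuhair's branch passes to Zuhair's issue by representation.
Jamal is the sole taker at this level and receives the full 1/2.

Dalia 1/6; Jamal 1/2; Rashida 1/6; Widad 1/6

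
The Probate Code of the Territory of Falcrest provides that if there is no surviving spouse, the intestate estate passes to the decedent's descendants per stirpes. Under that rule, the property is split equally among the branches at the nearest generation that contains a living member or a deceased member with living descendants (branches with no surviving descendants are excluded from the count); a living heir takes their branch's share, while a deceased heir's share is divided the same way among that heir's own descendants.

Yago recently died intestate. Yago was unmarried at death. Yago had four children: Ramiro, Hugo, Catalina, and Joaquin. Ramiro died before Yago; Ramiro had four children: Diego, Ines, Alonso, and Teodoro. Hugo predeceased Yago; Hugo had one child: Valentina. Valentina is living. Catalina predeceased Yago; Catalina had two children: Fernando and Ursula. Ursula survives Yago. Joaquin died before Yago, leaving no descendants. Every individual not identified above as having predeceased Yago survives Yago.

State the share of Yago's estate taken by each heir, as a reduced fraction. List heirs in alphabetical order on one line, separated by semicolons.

Alonso 1/12; Diego 1/12; Fernando 1/6; Ines 1/12; Teodoro 1/12; Ursula 1/6; Valentina 1/3

There is no surviving spouse, so the entire estate passes to Yago's descendants per stirpes.
Joaquin left no surviving issue, so that branch lapses and is disregarded.
The estate is divided into 3 equal shares of 1/3 among Ramiro, Hugo, Catalina.
Ramiro predeceased; the 1/3 allotted to Ramiro's branch passes to Ramiro's issue by representation.
The 1/3 is divided into 4 equal shares of 1/12 among Diego, Ines, Alonso, Teodoro.
Diego is living and takes 1/12.
Ines is living and takes 1/12.
Alonso is living and takes 1/12.
Teodoro is living and takes 1/12.
Hugo predeceased; the 1/3 allotted to Hugo's branch passes to Hugo's issue by representation.
Valentina is the sole taker at this level and receives the full 1/3.
Catalina predeceased; the 1/3 allotted to Catalina's branch passes to Catalina's issue by representation.
The 1/3 is divided into 2 equal shares of 1/6 among Fernando, Ursula.
Fernando is living and takes 1/6.
Ursula is living and takes 1/6.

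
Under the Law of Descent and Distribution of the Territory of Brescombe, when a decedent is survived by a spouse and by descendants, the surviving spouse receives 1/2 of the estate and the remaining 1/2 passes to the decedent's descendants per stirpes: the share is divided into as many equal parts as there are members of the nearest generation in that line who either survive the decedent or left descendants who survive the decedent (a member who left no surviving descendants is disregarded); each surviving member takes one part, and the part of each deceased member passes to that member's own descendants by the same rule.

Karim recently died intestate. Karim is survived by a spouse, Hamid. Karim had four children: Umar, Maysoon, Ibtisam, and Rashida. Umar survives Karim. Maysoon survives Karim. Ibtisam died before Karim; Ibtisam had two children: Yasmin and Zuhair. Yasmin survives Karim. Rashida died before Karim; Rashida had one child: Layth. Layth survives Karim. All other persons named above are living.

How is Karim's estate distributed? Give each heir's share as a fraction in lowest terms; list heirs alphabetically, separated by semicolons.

Hamid 1/2; Layth 1/8; Maysoon 1/8; Umar 1/8; Yasmin 1/16; Zuhair 1/16

Hamid, as surviving spouse, takes 1/2.
The remaining 1/2 passes to Karim's descendants per stirpes.
The 1/2 is divided into 4 equal shares of 1/8 among Umar, Maysoon, Ibtisam, Rashida.
Umar is living and takes 1/8.
Maysoon is living and takes 1/8.
Ibtisam predeceased; the 1/8 allotted to Ibtisam's branch passes to Ibtisam's issue by representation.
The 1/8 is divided into 2 equal shares of 1/16 among Yasmin, Zuhair.
Yasmin is living and takes 1/16.
Zuhair is living and takes 1/16.
Rashida predeceased; the 1/8 allotted to Rashida's branch passes to Rashida's issue by representation.
Layth is the sole taker at this level and receives the full 1/8.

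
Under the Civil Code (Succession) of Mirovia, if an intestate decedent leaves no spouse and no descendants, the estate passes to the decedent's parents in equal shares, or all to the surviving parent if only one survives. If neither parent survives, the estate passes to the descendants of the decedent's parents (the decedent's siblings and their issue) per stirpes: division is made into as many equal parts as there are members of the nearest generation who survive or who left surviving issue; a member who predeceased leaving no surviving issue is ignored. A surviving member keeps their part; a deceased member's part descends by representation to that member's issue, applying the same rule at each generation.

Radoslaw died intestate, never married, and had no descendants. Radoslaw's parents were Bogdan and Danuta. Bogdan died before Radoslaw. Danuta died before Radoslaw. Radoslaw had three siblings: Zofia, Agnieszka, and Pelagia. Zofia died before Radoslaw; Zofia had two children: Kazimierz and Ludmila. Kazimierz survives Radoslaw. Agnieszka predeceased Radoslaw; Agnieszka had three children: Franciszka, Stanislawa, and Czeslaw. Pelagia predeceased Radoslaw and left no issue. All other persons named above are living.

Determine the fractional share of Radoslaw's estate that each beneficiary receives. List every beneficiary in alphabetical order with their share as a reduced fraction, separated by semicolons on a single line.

Neither parent survives and there are no descendants, so the estate passes to Radoslaw's siblings and their issue per stirpes.
Pelagia left no surviving issue, so that branch lapses and is disregarded.
The estate is divided into 2 equal shares of 1/2 among Zofia, Agnieszka.
Zofia predeceased; the 1/2 allotted to Zofia's branch passes to Zofia's issue by representation.
The 1/2 is divided into 2 equal shares of 1/4 among Kazimierz, Ludmila.
Kazimierz is living and takes 1/4.
Ludmila is living and takes 1/4.
Agnieszka predeceased; the 1/2 allotted to Agnieszka's branch passes to Agnieszka's issue by representation.
The 1/2 is divided into 3 equal shares of 1/6 among Franciszka, Stanislawa, Czeslaw.
Franciszka is living and takes 1/6.
Stanislawa is living and takes 1/6.
Czeslaw is living and takes 1/6.

Czeslaw 1/6; Franciszka 1/6; Kazimierz 1/4; Ludmila 1/4; Stanislawa 1/6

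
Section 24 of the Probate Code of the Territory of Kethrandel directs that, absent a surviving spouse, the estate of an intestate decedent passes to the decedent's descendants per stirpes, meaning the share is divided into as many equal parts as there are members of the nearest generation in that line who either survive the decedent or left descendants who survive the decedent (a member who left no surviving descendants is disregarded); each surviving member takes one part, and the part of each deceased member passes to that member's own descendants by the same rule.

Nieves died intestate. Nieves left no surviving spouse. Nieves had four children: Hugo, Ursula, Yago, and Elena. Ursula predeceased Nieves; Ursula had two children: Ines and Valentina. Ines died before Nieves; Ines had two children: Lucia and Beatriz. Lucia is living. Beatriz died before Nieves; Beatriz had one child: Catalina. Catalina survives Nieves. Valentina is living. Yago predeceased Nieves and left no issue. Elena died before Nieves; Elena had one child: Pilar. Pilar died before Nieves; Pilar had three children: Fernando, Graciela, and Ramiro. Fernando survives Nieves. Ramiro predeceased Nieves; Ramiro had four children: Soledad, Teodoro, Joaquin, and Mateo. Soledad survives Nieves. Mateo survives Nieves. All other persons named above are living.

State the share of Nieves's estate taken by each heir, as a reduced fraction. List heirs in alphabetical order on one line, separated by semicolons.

There is no surviving spouse, so the entire estate passes to Nieves's descendants per stirpes.
Yago left no surviving issue, so that branch lapses and is disregarded.
The estate is divided into 3 equal shares of 1/3 among Hugo, Ursula, Elena.
Hugo is living and takes 1/3.
Ursula predeceased; the 1/3 allotted to Ursula's branch passes to Ursula's issue by representation.
The 1/3 is divided into 2 equal shares of 1/6 among Ines, Valentina.
Ines predeceased; the 1/6 allotted to Ines's branch passes to Ines's issue by representation.
The 1/6 is divided into 2 equal shares of 1/12 among Lucia, Beatriz.
Lucia is living and takes 1/12.
Beatriz predeceased; the 1/12 allotted to Beatriz's branch passes to Beatriz's issue by representation.
Catalina is the sole taker at this level and receives the full 1/12.
Valentina is living and takes 1/6.
Elena predeceased; the 1/3 allotted to Elena's branch passes to Elena's issue by representation.
Pilar's line is the sole branch at this level, so the full 1/3 passes to Pilar's issue by representation.
The 1/3 is divided into 3 equal shares of 1/9 among Fernando, Graciela, Ramiro.
Fernando is living and takes 1/9.
Graciela is living and takes 1/9.
Ramiro predeceased; the 1/9 allotted to Ramiro's branch passes to Ramiro's issue by representation.
The 1/9 is divided into 4 equal shares of 1/36 among Soledad, Teodoro, Joaquin, Mateo.
Soledad is living and takes 1/36.
Teodoro is living and takes 1/36.
Joaquin is living and takes 1/36.
Mateo is living and takes 1/36.

Catalina 1/12; Fernando 1/9; Graciela 1/9; Hugo 1/3; Joaquin 1/36; Lucia 1/12; Mateo 1/36; Soledad 1/36; Teodoro 1/36; Valentina 1/6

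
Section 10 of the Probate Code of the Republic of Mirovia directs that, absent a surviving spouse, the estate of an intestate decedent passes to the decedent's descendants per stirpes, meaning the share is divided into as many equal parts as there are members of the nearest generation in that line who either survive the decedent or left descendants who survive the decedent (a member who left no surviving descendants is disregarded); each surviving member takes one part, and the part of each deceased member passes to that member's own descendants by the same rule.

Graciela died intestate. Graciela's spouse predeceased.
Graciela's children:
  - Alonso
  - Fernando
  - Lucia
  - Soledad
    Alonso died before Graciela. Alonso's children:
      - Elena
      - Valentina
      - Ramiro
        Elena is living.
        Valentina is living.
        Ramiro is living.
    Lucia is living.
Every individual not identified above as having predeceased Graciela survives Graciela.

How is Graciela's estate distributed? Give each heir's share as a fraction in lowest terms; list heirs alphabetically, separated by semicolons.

There is no surviving spouse, so the entire estate passes to Graciela's descendants per stirpes.
The estate is divided into 4 equal shares of 1/4 among Alonso, Fernando, Lucia, Soledad.
Alonso predeceased; the 1/4 allotted to Alonso's branch passes to Alonso's issue by representation.
The 1/4 is divided into 3 equal shares of 1/12 among Elena, Valentina, Ramiro.
Elena is living and takes 1/12.
Valentina is living and takes 1/12.
Ramiro is living and takes 1/12.
Fernando is living and takes 1/4.
Lucia is living and takes 1/4.
Soledad is living and takes 1/4.

Elena 1/12; Fernando 1/4; Lucia 1/4; Ramiro 1/12; Soledad 1/4; Valentina 1/12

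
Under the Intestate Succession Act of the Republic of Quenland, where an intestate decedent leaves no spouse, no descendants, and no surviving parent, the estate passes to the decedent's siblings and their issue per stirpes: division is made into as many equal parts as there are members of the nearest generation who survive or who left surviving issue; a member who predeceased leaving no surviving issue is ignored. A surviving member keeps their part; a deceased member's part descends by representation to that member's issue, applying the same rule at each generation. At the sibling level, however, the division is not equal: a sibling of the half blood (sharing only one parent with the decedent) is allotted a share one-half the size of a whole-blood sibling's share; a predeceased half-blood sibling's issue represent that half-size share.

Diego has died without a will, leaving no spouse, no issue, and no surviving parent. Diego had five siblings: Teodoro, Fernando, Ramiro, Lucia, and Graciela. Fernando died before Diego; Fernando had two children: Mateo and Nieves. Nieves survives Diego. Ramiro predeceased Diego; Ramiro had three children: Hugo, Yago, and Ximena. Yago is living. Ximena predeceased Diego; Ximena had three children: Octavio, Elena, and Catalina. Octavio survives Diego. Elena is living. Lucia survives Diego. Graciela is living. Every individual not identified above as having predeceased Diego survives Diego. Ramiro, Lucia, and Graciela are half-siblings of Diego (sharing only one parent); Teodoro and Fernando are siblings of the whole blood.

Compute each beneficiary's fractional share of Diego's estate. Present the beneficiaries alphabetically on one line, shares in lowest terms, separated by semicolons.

No spouse, descendants, or parent survives, so the estate passes to Diego's siblings per stirpes.
Half-blood siblings count for one-half the weight of whole-blood siblings at the initial division.
Dividing 1 in proportion to weights (total weight 7/2): Teodoro (weight 1) → 2/7; Fernando (weight 1) → 2/7; Ramiro (weight 1/2) → 1/7; Lucia (weight 1/2) → 1/7; Graciela (weight 1/2) → 1/7.
Teodoro is living and takes 2/7.
Fernando predeceased; the 2/7 allotted to Fernando's branch passes to Fernando's issue by representation.
The 2/7 is divided into 2 equal shares of 1/7 among Mateo, Nieves.
Mateo is living and takes 1/7.
Nieves is living and takes 1/7.
Ramiro predeceased; the 1/7 allotted to Ramiro's branch passes to Ramiro's issue by representation.
The 1/7 is divided into 3 equal shares of 1/21 among Hugo, Yago, Ximena.
Hugo is living and takes 1/21.
Yago is living and takes 1/21.
Ximena predeceased; the 1/21 allotted to Ximena's branch passes to Ximena's issue by representation.
The 1/21 is divided into 3 equal shares of 1/63 among Octavio, Elena, Catalina.
Octavio is living and takes 1/63.
Elena is living and takes 1/63.
Catalina is living and takes 1/63.
Lucia is living and takes 1/7.
Graciela is living and takes 1/7.

Catalina 1/63; Elena 1/63; Graciela 1/7; Hugo 1/21; Lucia 1/7; Mateo 1/7; Nieves 1/7; Octavio 1/63; Teodoro 2/7; Yago 1/21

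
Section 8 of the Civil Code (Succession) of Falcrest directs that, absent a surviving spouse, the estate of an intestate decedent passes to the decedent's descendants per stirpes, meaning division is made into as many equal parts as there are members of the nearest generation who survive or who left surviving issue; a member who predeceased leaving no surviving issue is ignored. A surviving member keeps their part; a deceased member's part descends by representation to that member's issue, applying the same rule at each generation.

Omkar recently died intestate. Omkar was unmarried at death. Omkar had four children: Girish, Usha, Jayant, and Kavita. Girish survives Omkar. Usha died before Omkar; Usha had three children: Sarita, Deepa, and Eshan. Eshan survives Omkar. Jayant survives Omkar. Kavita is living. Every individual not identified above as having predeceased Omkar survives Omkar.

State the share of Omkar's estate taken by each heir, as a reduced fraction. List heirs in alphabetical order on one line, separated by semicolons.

Deepa 1/12; Eshan 1/12; Girish 1/4; Jayant 1/4; Kavita 1/4; Sarita 1/12

There is no surviving spouse, so the entire estate passes to Omkar's descendants per stirpes.
The estate is divided into 4 equal shares of 1/4 among Girish, Usha, Jayant, Kavita.
Girish is living and takes 1/4.
Usha predeceased; the 1/4 allotted to Usha's branch passes to Usha's issue by representation.
The 1/4 is divided into 3 equal shares of 1/12 among Sarita, Deepa, Eshan.
Sarita is living and takes 1/12.
Deepa is living and takes 1/12.
Eshan is living and takes 1/12.
Jayant is living and takes 1/4.
Kavita is living and takes 1/4.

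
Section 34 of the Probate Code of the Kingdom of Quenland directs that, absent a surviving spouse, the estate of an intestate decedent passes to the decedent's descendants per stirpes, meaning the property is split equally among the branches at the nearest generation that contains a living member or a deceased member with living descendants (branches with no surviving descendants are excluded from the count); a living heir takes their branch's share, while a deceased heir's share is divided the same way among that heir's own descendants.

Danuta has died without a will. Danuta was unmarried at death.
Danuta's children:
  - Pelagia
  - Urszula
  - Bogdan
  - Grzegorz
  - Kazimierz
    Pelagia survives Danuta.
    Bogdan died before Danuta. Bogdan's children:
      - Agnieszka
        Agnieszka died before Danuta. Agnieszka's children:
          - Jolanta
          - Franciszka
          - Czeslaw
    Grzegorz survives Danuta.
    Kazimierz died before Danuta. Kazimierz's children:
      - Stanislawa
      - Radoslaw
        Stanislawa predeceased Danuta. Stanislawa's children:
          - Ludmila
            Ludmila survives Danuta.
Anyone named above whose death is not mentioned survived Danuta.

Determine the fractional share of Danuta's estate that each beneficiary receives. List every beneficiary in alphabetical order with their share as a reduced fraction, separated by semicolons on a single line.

Czeslaw 1/15; Franciszka 1/15; Grzegorz 1/5; Jolanta 1/15; Ludmila 1/10; Pelagia 1/5; Radoslaw 1/10; Urszula 1/5

There is no surviving spouse, so the entire estate passes to Danuta's descendants per stirpes.
The estate is divided into 5 equal shares of 1/5 among Pelagia, Urszula, Bogdan, Grzegorz, Kazimierz.
Pelagia is living and takes 1/5.
Urszula is living and takes 1/5.
Bogdan predeceased; the 1/5 allotted to Bogdan's branch passes to Bogdan's issue by representation.
Agnieszka's line is the sole branch at this level, so the full 1/5 passes to Agnieszka's issue by representation.
The 1/5 is divided into 3 equal shares of 1/15 among Jolanta, Franciszka, Czeslaw.
Jolanta is living and takes 1/15.
Franciszka is living and takes 1/15.
Czeslaw is living and takes 1/15.
Grzegorz is living and takes 1/5.
Kazimierz predeceased; the 1/5 allotted to Kazimierz's branch passes to Kazimierz's issue by representation.
The 1/5 is divided into 2 equal shares of 1/10 among Stanislawa, Radoslaw.
Stanislawa predeceased; the 1/10 allotted to Stanislawa's branch passes to Stanislawa's issue by representation.
Ludmila is the sole taker at this level and receives the full 1/10.
Radoslaw is living and takes 1/10.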